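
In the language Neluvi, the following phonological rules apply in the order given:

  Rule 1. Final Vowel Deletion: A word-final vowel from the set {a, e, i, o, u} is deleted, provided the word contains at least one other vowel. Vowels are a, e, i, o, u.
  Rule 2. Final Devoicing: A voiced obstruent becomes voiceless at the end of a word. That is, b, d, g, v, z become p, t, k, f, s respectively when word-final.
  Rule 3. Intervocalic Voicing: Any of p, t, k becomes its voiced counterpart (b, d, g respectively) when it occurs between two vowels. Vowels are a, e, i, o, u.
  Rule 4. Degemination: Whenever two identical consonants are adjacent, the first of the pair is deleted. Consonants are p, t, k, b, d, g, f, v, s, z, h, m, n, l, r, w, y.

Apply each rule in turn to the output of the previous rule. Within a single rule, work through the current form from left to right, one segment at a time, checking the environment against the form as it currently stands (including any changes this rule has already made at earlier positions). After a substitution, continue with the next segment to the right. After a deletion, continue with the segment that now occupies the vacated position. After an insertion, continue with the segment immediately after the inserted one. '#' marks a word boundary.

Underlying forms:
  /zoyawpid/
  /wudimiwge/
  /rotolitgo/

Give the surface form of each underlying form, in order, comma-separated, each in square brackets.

/zoyawpid/:
  Rule 1 Final Vowel Deletion: no change — [zoyawpid]
  Rule 2 Final Devoicing: [zoyawpid] → [zoyawpit]
  Rule 3 Intervocalic Voicing: no change — [zoyawpit]
  Rule 4 Degemination: no change — [zoyawpit]
/wudimiwge/:
  Rule 1 Final Vowel Deletion: [wudimiwge] → [wudimiwg]
  Rule 2 Final Devoicing: [wudimiwg] → [wudimiwk]
  Rule 3 Intervocalic Voicing: no change — [wudimiwk]
  Rule 4 Degemination: no change — [wudimiwk]
/rotolitgo/:
  Rule 1 Final Vowel Deletion: [rotolitgo] → [rotolitg]
  Rule 2 Final Devoicing: [rotolitg] → [rotolitk]
  Rule 3 Intervocalic Voicing: [rotolitk] → [rodolitk]
  Rule 4 Degemination: no change — [rodolitk]

[zoyawpit], [wudimiwk], [rodolitk]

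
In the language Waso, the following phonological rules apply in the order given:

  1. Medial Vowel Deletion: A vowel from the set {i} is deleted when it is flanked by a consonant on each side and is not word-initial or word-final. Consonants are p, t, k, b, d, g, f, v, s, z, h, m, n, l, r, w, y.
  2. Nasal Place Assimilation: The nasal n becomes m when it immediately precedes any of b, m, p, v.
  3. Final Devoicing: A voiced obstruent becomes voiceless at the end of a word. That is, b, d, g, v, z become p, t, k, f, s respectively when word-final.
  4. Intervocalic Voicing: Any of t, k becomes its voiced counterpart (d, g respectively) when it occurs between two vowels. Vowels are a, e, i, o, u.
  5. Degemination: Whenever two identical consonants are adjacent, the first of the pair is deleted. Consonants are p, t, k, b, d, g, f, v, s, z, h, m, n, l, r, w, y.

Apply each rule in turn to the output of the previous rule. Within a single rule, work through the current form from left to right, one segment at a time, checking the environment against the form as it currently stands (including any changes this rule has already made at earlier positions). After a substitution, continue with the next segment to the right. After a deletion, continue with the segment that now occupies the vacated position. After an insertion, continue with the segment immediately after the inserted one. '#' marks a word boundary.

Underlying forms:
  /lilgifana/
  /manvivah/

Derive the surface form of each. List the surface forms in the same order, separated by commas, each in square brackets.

[lgfana], [mamvah]

/lilgifana/:
  1 Medial Vowel Deletion: [lilgifana] → [llgfana]
  2 Nasal Place Assimilation: no change — [llgfana]
  3 Final Devoicing: no change — [llgfana]
  4 Intervocalic Voicing: no change — [llgfana]
  5 Degemination: [llgfana] → [lgfana]
/manvivah/:
  1 Medial Vowel Deletion: [manvivah] → [manvvah]
  2 Nasal Place Assimilation: [manvvah] → [mamvvah]
  3 Final Devoicing: no change — [mamvvah]
  4 Intervocalic Voicing: no change — [mamvvah]
  5 Degemination: [mamvvah] → [mamvah]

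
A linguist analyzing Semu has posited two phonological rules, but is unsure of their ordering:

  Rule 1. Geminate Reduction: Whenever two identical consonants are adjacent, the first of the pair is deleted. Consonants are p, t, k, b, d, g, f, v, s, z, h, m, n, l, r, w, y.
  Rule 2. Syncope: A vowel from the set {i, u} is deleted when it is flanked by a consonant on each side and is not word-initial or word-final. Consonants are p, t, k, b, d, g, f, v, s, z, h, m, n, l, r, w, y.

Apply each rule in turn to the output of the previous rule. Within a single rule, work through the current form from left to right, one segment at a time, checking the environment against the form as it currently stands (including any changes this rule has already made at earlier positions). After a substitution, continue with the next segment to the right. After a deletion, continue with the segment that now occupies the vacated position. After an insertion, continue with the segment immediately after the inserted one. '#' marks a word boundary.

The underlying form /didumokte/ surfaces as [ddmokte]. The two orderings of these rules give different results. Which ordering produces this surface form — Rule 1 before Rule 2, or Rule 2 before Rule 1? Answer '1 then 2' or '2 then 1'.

Order 1 then 2:
  1 Geminate Reduction: no change — [didumokte]
  2 Syncope: [didumokte] → [ddmokte]
  result: [ddmokte]
Order 2 then 1:
  2 Syncope: [didumokte] → [ddmokte]
  1 Geminate Reduction: [ddmokte] → [dmokte]
  result: [dmokte]

1 then 2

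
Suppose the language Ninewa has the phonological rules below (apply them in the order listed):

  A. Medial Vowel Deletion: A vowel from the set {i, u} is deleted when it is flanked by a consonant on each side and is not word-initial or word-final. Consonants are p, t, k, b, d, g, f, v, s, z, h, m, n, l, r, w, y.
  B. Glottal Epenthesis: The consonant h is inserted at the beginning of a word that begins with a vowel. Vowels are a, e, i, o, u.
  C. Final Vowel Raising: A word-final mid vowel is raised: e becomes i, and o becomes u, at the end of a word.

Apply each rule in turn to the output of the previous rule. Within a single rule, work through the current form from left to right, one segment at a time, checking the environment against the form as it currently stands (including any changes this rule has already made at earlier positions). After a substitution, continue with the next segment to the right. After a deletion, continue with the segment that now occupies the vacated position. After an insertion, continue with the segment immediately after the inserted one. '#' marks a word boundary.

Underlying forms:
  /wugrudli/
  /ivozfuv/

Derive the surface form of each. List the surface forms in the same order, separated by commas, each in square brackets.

[wgrdli], [hivozfv]

/wugrudli/:
  A Medial Vowel Deletion: [wugrudli] → [wgrdli]
  B Glottal Epenthesis: no change — [wgrdli]
  C Final Vowel Raising: no change — [wgrdli]
/ivozfuv/:
  A Medial Vowel Deletion: [ivozfuv] → [ivozfv]
  B Glottal Epenthesis: [ivozfv] → [hivozfv]
  C Final Vowel Raising: no change — [hivozfv]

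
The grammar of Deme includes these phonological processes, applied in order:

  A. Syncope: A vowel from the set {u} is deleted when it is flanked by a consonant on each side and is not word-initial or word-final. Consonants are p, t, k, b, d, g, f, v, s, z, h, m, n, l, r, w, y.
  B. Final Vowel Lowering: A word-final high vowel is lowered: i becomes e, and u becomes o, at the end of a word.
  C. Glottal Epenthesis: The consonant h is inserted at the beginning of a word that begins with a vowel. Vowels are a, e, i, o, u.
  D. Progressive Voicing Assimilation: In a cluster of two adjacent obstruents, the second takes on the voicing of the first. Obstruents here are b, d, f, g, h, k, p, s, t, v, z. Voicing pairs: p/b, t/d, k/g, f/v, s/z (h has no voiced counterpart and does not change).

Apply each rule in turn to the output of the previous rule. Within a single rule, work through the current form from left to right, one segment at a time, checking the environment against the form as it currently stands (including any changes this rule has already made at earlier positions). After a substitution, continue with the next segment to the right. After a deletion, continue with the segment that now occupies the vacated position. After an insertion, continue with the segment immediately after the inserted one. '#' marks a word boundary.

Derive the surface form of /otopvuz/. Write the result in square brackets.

[hotopfs]

A Syncope: [otopvuz] → [otopvz]
B Final Vowel Lowering: no change — [otopvz]
C Glottal Epenthesis: [otopvz] → [hotopvz]
D Progressive Voicing Assimilation: [hotopvz] → [hotopfs]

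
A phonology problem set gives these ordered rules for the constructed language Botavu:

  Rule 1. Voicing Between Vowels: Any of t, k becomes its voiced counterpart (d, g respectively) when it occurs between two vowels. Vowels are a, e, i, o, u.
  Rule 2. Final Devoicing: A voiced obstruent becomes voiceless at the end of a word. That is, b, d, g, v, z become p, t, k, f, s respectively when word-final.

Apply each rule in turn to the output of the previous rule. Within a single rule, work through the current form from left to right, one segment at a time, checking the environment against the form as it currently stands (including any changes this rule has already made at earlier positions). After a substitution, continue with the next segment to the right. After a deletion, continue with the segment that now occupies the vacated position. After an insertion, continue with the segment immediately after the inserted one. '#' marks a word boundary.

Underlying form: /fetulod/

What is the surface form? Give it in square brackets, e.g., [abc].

[fedulot]

Rule 1 Voicing Between Vowels: [fetulod] → [fedulod]
Rule 2 Final Devoicing: [fedulod] → [fedulot]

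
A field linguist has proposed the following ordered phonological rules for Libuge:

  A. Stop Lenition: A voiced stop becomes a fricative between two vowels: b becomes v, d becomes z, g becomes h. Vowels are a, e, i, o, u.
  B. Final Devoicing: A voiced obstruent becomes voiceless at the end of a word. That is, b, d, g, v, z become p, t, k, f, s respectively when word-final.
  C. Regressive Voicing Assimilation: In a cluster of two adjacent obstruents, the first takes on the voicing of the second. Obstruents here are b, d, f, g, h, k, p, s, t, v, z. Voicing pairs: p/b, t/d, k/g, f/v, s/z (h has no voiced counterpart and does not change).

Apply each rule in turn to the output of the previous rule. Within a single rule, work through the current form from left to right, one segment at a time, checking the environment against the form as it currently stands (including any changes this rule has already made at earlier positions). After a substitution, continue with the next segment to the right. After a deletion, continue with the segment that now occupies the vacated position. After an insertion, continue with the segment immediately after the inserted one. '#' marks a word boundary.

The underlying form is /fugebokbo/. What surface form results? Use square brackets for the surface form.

[fuhevogbo]

A Stop Lenition: [fugebokbo] → [fuhevokbo]
B Final Devoicing: no change — [fuhevokbo]
C Regressive Voicing Assimilation: [fuhevokbo] → [fuhevogbo]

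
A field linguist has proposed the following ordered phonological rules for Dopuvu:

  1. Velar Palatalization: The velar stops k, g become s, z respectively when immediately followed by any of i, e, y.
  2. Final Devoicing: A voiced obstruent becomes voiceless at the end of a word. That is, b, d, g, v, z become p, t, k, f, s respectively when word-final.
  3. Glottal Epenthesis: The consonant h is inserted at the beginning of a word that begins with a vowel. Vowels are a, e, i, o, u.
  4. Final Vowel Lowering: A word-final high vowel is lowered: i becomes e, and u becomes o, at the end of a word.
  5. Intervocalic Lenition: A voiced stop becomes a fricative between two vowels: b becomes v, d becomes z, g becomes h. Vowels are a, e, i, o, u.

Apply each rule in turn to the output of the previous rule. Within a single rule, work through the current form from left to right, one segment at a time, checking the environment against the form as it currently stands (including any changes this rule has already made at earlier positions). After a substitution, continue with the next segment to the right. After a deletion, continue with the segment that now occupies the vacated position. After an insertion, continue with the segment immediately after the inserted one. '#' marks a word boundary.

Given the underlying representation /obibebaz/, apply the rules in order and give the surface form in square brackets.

1 Velar Palatalization: no change — [obibebaz]
2 Final Devoicing: [obibebaz] → [obibebas]
3 Glottal Epenthesis: [obibebas] → [hobibebas]
4 Final Vowel Lowering: no change — [hobibebas]
5 Intervocalic Lenition: [hobibebas] → [hovivevas]

[hovivevas]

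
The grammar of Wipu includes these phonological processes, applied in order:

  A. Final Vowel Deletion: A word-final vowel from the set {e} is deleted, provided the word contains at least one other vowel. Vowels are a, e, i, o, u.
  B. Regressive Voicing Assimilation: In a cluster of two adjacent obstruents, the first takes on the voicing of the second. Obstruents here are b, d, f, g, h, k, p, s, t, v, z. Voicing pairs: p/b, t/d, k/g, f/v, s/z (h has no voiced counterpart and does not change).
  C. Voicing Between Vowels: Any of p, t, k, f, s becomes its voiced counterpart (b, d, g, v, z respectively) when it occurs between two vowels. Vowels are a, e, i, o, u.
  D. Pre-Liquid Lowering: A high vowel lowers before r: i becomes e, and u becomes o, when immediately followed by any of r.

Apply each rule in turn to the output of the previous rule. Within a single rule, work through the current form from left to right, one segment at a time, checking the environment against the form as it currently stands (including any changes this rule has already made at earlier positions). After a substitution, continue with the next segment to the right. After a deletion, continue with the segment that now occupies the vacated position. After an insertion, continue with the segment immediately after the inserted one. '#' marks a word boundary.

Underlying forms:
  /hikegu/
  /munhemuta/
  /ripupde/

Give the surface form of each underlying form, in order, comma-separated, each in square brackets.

/hikegu/:
  A Final Vowel Deletion: no change — [hikegu]
  B Regressive Voicing Assimilation: no change — [hikegu]
  C Voicing Between Vowels: [hikegu] → [higegu]
  D Pre-Liquid Lowering: no change — [higegu]
/munhemuta/:
  A Final Vowel Deletion: no change — [munhemuta]
  B Regressive Voicing Assimilation: no change — [munhemuta]
  C Voicing Between Vowels: [munhemuta] → [munhemuda]
  D Pre-Liquid Lowering: no change — [munhemuda]
/ripupde/:
  A Final Vowel Deletion: [ripupde] → [ripupd]
  B Regressive Voicing Assimilation: [ripupd] → [ripubd]
  C Voicing Between Vowels: [ripubd] → [ribubd]
  D Pre-Liquid Lowering: no change — [ribubd]

[higegu], [munhemuda], [ribubd]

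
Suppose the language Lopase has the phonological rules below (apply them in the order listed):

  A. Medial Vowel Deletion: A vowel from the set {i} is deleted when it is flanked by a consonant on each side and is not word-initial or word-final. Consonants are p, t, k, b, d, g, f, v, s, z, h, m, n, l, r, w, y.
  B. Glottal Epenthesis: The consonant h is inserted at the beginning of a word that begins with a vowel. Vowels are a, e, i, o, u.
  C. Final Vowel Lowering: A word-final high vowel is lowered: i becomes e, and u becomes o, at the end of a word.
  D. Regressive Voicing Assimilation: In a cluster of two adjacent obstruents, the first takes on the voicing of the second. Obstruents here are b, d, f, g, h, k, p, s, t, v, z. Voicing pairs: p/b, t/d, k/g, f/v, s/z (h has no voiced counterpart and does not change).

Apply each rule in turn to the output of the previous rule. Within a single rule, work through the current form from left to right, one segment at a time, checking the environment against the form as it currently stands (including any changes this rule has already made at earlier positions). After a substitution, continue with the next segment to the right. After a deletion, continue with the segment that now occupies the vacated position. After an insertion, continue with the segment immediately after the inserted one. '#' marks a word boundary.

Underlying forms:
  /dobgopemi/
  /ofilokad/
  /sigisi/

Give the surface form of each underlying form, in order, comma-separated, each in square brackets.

/dobgopemi/:
  A Medial Vowel Deletion: no change — [dobgopemi]
  B Glottal Epenthesis: no change — [dobgopemi]
  C Final Vowel Lowering: [dobgopemi] → [dobgopeme]
  D Regressive Voicing Assimilation: no change — [dobgopeme]
/ofilokad/:
  A Medial Vowel Deletion: [ofilokad] → [oflokad]
  B Glottal Epenthesis: [oflokad] → [hoflokad]
  C Final Vowel Lowering: no change — [hoflokad]
  D Regressive Voicing Assimilation: no change — [hoflokad]
/sigisi/:
  A Medial Vowel Deletion: [sigisi] → [sgsi]
  B Glottal Epenthesis: no change — [sgsi]
  C Final Vowel Lowering: [sgsi] → [sgse]
  D Regressive Voicing Assimilation: [sgse] → [zkse]

[dobgopeme], [hoflokad], [zkse]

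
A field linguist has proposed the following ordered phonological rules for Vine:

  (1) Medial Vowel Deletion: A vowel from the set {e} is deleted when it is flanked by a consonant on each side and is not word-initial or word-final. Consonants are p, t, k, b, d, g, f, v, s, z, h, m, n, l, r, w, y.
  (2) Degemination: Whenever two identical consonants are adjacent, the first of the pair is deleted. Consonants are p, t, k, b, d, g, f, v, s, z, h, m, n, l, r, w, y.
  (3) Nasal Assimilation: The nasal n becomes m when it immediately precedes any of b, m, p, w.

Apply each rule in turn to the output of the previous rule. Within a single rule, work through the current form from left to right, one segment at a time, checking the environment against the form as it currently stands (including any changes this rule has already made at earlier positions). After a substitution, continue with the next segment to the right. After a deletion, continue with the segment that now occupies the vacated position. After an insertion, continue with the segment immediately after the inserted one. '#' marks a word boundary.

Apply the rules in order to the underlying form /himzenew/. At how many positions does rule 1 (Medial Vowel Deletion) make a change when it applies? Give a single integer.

(1) Medial Vowel Deletion: [himzenew] → [himznw]
(2) Degemination: no change — [himznw]
(3) Nasal Assimilation: [himznw] → [himzmw]
Rule 1 changed 2 position(s).

2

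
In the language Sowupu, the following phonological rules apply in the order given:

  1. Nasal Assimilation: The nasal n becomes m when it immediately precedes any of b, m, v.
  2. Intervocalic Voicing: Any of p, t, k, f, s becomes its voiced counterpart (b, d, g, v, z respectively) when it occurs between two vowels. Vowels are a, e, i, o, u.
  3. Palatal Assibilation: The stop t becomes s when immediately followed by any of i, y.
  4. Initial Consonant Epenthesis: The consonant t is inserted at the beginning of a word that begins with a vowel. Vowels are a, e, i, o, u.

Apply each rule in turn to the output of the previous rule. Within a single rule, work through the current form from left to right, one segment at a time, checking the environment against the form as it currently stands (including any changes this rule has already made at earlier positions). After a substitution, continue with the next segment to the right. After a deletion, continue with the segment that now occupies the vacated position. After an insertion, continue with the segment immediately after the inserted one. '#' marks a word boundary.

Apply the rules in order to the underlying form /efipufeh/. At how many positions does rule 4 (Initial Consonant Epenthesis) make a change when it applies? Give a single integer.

1 Nasal Assimilation: no change — [efipufeh]
2 Intervocalic Voicing: [efipufeh] → [evibuveh]
3 Palatal Assibilation: no change — [evibuveh]
4 Initial Consonant Epenthesis: [evibuveh] → [tevibuveh]
Rule 4 changed 1 position(s).

1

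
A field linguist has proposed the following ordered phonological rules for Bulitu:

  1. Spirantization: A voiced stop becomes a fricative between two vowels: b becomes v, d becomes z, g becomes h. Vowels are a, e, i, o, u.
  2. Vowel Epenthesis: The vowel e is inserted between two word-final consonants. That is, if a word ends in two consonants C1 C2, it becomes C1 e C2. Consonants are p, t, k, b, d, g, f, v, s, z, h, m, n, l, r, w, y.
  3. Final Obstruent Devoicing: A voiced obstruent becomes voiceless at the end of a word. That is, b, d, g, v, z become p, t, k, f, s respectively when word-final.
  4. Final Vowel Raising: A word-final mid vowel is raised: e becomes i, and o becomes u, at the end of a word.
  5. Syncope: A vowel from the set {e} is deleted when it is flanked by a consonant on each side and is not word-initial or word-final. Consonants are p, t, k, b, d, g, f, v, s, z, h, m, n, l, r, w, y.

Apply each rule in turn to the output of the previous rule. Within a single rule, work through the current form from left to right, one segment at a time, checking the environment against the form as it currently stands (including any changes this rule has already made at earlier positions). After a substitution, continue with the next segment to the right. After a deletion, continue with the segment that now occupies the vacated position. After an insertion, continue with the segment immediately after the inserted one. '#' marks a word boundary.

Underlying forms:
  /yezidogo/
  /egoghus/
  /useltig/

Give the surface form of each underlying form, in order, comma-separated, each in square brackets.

/yezidogo/:
  1 Spirantization: [yezidogo] → [yezizoho]
  2 Vowel Epenthesis: no change — [yezizoho]
  3 Final Obstruent Devoicing: no change — [yezizoho]
  4 Final Vowel Raising: [yezizoho] → [yezizohu]
  5 Syncope: [yezizohu] → [yzizohu]
/egoghus/:
  1 Spirantization: [egoghus] → [ehoghus]
  2 Vowel Epenthesis: no change — [ehoghus]
  3 Final Obstruent Devoicing: no change — [ehoghus]
  4 Final Vowel Raising: no change — [ehoghus]
  5 Syncope: no change — [ehoghus]
/useltig/:
  1 Spirantization: no change — [useltig]
  2 Vowel Epenthesis: no change — [useltig]
  3 Final Obstruent Devoicing: [useltig] → [useltik]
  4 Final Vowel Raising: no change — [useltik]
  5 Syncope: [useltik] → [usltik]

[yzizohu], [ehoghus], [usltik]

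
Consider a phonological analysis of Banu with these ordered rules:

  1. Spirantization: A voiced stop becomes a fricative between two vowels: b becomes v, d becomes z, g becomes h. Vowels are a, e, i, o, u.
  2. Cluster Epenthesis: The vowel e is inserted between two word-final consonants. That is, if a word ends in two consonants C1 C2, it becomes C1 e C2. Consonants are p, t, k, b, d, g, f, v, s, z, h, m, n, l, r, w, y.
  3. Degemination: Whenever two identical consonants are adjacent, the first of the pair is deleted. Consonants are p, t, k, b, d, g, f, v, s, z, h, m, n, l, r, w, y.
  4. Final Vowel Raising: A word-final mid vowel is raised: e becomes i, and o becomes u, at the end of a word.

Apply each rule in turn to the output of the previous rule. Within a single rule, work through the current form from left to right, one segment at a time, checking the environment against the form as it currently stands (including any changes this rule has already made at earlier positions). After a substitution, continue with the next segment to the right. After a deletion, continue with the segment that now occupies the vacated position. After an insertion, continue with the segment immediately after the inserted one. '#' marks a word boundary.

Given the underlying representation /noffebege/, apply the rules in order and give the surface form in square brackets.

1 Spirantization: [noffebege] → [noffevehe]
2 Cluster Epenthesis: no change — [noffevehe]
3 Degemination: [noffevehe] → [nofevehe]
4 Final Vowel Raising: [nofevehe] → [nofevehi]

[nofevehi]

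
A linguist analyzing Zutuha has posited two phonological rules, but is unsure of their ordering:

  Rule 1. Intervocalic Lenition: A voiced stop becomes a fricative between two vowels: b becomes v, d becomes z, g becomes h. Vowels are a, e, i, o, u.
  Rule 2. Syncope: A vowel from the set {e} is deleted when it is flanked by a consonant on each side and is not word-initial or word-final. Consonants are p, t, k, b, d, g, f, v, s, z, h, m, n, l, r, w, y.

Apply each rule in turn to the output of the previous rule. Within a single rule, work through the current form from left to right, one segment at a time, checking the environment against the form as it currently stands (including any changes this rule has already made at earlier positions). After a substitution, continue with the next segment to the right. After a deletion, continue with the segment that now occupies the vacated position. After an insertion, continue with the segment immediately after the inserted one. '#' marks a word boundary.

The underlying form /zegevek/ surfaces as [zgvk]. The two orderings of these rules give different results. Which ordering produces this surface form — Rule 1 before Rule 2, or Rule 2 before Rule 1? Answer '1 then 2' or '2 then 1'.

Order 1 then 2:
  1 Intervocalic Lenition: [zegevek] → [zehevek]
  2 Syncope: [zehevek] → [zhvk]
  result: [zhvk]
Order 2 then 1:
  2 Syncope: [zegevek] → [zgvk]
  1 Intervocalic Lenition: no change — [zgvk]
  result: [zgvk]

2 then 1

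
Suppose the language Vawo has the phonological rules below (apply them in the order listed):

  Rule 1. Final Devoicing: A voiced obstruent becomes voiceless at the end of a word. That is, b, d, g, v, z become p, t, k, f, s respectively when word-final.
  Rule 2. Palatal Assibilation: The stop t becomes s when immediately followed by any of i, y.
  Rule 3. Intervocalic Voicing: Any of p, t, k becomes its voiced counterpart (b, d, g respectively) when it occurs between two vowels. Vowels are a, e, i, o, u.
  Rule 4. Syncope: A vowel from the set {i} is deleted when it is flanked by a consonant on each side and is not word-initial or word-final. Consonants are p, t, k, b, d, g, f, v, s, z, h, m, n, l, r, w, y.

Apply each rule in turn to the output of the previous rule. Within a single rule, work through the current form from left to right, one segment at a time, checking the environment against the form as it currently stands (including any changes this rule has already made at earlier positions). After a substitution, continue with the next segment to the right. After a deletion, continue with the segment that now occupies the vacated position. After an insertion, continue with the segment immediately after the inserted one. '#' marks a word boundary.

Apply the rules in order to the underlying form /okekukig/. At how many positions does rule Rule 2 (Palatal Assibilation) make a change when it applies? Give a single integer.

0

Rule 1 Final Devoicing: [okekukig] → [okekukik]
Rule 2 Palatal Assibilation: no change — [okekukik]
Rule 3 Intervocalic Voicing: [okekukik] → [ogegugik]
Rule 4 Syncope: [ogegugik] → [ogegugk]
Rule Rule 2 changed 0 position(s).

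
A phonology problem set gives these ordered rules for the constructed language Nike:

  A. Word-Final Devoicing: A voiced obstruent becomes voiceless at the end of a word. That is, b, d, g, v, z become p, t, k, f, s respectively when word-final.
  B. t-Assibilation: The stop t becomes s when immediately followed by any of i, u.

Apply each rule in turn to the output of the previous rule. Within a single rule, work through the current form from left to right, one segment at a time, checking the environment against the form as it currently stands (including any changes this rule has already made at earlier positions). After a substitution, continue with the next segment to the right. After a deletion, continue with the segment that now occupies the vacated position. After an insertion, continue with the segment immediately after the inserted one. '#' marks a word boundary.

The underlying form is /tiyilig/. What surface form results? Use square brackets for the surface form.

[siyilik]

A Word-Final Devoicing: [tiyilig] → [tiyilik]
B t-Assibilation: [tiyilik] → [siyilik]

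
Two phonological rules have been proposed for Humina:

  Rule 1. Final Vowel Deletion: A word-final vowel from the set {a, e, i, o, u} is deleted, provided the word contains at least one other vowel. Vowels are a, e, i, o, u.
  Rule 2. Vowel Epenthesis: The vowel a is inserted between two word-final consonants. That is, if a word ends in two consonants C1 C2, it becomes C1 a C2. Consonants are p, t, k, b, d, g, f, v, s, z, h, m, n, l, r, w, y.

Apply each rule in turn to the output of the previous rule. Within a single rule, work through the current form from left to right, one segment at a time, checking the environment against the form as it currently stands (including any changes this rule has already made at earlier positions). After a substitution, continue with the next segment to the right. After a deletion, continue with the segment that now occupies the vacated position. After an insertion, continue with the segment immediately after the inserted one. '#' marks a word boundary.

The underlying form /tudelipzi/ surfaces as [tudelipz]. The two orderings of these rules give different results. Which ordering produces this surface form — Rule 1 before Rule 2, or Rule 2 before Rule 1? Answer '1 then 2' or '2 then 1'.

Order 1 then 2:
  1 Final Vowel Deletion: [tudelipzi] → [tudelipz]
  2 Vowel Epenthesis: [tudelipz] → [tudelipaz]
  result: [tudelipaz]
Order 2 then 1:
  2 Vowel Epenthesis: no change — [tudelipzi]
  1 Final Vowel Deletion: [tudelipzi] → [tudelipz]
  result: [tudelipz]

2 then 1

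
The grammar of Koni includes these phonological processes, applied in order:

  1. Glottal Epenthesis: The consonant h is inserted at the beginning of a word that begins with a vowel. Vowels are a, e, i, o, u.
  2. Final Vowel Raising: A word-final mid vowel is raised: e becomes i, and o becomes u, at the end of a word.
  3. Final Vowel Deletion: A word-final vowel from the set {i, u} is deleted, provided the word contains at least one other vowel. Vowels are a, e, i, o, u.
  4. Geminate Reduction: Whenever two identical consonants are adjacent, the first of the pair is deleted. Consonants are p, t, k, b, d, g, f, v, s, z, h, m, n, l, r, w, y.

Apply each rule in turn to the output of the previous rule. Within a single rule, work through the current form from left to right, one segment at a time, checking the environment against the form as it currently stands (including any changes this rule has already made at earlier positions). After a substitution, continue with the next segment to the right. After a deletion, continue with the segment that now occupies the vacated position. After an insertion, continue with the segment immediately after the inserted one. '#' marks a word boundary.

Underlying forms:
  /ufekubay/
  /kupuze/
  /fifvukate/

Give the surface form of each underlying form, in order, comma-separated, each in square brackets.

[hufekubay], [kupuz], [fifvukat]

/ufekubay/:
  1 Glottal Epenthesis: [ufekubay] → [hufekubay]
  2 Final Vowel Raising: no change — [hufekubay]
  3 Final Vowel Deletion: no change — [hufekubay]
  4 Geminate Reduction: no change — [hufekubay]
/kupuze/:
  1 Glottal Epenthesis: no change — [kupuze]
  2 Final Vowel Raising: [kupuze] → [kupuzi]
  3 Final Vowel Deletion: [kupuzi] → [kupuz]
  4 Geminate Reduction: no change — [kupuz]
/fifvukate/:
  1 Glottal Epenthesis: no change — [fifvukate]
  2 Final Vowel Raising: [fifvukate] → [fifvukati]
  3 Final Vowel Deletion: [fifvukati] → [fifvukat]
  4 Geminate Reduction: no change — [fifvukat]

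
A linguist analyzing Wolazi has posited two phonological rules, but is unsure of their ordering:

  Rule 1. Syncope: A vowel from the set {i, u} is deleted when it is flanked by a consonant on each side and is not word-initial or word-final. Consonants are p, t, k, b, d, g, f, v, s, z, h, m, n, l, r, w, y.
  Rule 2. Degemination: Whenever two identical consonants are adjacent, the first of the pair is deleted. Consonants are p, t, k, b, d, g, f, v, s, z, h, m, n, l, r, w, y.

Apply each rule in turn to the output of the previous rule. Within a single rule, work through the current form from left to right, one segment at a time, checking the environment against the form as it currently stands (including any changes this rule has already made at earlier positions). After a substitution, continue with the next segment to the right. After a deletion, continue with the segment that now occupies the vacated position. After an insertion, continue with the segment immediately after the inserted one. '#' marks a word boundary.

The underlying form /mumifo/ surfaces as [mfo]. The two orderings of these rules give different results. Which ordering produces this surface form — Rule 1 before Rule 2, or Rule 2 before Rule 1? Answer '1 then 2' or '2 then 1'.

1 then 2

Order 1 then 2:
  1 Syncope: [mumifo] → [mmfo]
  2 Degemination: [mmfo] → [mfo]
  result: [mfo]
Order 2 then 1:
  2 Degemination: no change — [mumifo]
  1 Syncope: [mumifo] → [mmfo]
  result: [mmfo]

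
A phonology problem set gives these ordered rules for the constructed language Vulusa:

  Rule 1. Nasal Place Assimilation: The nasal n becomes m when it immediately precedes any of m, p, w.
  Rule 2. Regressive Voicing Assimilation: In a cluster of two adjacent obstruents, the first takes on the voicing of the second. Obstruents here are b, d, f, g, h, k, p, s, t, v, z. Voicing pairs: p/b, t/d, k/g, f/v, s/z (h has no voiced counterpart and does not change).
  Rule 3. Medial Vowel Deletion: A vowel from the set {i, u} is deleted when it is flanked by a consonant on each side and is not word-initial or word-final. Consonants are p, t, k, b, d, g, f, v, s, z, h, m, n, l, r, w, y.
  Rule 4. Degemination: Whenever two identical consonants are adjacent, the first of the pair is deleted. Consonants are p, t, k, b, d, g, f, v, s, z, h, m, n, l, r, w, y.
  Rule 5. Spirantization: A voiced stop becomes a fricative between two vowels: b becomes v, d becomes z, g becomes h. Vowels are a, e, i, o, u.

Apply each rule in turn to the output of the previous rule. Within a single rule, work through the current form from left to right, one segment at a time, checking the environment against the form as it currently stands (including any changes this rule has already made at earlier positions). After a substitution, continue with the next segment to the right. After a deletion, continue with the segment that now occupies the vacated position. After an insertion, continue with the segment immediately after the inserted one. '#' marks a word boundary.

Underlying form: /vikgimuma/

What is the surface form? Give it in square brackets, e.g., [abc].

[vgma]

Rule 1 Nasal Place Assimilation: no change — [vikgimuma]
Rule 2 Regressive Voicing Assimilation: [vikgimuma] → [viggimuma]
Rule 3 Medial Vowel Deletion: [viggimuma] → [vggmma]
Rule 4 Degemination: [vggmma] → [vgma]
Rule 5 Spirantization: no change — [vgma]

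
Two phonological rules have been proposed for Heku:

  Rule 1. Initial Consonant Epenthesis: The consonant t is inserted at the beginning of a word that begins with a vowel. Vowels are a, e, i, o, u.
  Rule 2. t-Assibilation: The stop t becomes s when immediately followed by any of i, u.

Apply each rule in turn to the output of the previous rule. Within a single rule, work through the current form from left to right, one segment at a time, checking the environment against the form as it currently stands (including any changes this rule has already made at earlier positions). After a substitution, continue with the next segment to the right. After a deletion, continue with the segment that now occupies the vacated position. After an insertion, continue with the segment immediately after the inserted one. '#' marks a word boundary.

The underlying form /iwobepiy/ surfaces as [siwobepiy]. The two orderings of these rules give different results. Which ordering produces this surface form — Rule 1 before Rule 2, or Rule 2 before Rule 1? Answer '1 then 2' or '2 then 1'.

1 then 2

Order 1 then 2:
  1 Initial Consonant Epenthesis: [iwobepiy] → [tiwobepiy]
  2 t-Assibilation: [tiwobepiy] → [siwobepiy]
  result: [siwobepiy]
Order 2 then 1:
  2 t-Assibilation: no change — [iwobepiy]
  1 Initial Consonant Epenthesis: [iwobepiy] → [tiwobepiy]
  result: [tiwobepiy]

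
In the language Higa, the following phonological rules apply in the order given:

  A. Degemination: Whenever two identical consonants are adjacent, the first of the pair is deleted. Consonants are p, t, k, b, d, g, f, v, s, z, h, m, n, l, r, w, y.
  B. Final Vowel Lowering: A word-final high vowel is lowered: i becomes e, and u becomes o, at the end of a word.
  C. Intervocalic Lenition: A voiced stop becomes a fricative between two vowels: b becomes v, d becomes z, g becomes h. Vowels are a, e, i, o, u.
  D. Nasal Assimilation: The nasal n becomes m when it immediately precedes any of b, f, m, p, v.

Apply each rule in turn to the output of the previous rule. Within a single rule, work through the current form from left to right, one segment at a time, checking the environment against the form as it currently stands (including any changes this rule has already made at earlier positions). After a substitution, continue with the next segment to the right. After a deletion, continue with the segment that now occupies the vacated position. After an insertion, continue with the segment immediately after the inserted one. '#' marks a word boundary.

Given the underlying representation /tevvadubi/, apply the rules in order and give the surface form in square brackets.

A Degemination: [tevvadubi] → [tevadubi]
B Final Vowel Lowering: [tevadubi] → [tevadube]
C Intervocalic Lenition: [tevadube] → [tevazuve]
D Nasal Assimilation: no change — [tevazuve]

[tevazuve]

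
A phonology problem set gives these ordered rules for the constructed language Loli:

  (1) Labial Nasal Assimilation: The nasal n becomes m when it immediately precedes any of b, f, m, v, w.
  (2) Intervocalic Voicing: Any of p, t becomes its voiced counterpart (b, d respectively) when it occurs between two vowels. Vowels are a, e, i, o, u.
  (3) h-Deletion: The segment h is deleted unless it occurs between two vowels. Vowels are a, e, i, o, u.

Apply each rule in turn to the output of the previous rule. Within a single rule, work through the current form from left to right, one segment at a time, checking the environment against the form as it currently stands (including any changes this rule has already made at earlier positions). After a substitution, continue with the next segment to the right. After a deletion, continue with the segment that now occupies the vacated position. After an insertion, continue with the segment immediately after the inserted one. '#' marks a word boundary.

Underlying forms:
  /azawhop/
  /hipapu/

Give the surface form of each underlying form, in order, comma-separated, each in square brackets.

/azawhop/:
  (1) Labial Nasal Assimilation: no change — [azawhop]
  (2) Intervocalic Voicing: no change — [azawhop]
  (3) h-Deletion: [azawhop] → [azawop]
/hipapu/:
  (1) Labial Nasal Assimilation: no change — [hipapu]
  (2) Intervocalic Voicing: [hipapu] → [hibabu]
  (3) h-Deletion: [hibabu] → [ibabu]

[azawop], [ibabu]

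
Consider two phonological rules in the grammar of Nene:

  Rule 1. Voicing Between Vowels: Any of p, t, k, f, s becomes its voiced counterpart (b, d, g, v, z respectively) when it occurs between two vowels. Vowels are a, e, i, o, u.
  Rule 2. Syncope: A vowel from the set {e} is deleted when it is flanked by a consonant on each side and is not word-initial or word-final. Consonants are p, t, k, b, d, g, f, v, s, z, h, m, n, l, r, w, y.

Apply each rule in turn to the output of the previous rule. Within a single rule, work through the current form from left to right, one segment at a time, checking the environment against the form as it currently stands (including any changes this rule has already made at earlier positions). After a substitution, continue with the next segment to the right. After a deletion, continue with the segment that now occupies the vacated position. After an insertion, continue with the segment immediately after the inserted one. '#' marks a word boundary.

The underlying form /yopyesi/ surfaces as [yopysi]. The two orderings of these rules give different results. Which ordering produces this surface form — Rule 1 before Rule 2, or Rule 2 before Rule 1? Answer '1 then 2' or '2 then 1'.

2 then 1

Order 1 then 2:
  1 Voicing Between Vowels: [yopyesi] → [yopyezi]
  2 Syncope: [yopyezi] → [yopyzi]
  result: [yopyzi]
Order 2 then 1:
  2 Syncope: [yopyesi] → [yopysi]
  1 Voicing Between Vowels: no change — [yopysi]
  result: [yopysi]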